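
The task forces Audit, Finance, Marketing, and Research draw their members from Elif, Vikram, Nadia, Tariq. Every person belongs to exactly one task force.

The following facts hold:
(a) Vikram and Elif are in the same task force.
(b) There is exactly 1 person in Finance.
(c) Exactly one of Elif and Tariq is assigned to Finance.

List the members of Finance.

Finance = {Tariq}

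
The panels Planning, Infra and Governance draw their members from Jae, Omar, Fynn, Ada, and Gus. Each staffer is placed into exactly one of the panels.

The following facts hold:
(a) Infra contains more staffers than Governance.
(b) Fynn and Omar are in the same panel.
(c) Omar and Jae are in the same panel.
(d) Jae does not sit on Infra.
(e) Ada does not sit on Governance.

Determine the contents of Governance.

Governance = {}

From (d): Jae ∉ Infra.
From (e): Ada ∉ Governance.
(c): Omar matches Jae: Omar ∉ Infra.
(b): Fynn matches Omar: Fynn ∉ Infra.
Suppose Jae ∈ Governance: no assignment then satisfies all the clues, so Jae ∉ Governance.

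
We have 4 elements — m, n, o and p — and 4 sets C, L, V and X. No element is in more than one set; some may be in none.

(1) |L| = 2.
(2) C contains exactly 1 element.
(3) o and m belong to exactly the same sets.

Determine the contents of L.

L = {m, o}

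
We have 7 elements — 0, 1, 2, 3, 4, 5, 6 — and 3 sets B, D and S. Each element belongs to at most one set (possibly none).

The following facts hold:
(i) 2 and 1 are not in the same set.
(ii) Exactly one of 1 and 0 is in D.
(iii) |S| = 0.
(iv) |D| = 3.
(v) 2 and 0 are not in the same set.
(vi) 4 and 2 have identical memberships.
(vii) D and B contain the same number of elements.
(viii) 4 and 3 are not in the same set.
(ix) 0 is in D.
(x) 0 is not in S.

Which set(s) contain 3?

3: D

From (ix): 0 ∈ D.
(ii) (exactly one): 1 ∉ D.
(iii): S already has 0, so the rest are out.
(v): 2 ∉ D.
(vi): 4 matches 2: 4 ∉ D.
Suppose 3 ∈ B: no assignment then satisfies all the clues, so 3 ∉ B.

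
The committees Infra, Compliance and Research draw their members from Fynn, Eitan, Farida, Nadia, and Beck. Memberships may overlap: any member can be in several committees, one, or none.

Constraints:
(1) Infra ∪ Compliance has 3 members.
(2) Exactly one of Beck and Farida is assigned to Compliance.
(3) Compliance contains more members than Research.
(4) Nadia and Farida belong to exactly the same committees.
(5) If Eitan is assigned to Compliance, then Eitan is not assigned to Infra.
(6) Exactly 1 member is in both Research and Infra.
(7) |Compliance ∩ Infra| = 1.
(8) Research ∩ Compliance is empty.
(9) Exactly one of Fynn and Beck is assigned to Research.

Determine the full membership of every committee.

Infra = {Beck, Fynn}; Compliance = {Beck, Eitan}; Research = {Fynn}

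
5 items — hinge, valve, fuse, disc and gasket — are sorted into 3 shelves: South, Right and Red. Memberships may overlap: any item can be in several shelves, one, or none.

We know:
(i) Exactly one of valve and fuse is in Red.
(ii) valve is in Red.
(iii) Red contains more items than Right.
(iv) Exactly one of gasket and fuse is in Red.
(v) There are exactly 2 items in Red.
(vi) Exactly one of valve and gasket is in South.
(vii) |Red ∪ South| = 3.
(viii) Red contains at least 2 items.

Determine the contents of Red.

Red = {gasket, valve}

From (ii): valve ∈ Red.
(i) (exactly one): fuse ∉ Red.
(iv) (exactly one): gasket ∈ Red.
(v): Red already has 2, so the rest are out.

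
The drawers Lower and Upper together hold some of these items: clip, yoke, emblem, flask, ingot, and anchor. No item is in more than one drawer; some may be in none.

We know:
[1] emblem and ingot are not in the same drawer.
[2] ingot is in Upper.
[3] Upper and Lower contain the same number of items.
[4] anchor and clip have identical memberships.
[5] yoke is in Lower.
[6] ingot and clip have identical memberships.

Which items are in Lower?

From (2): ingot ∈ Upper.
From (5): yoke ∈ Lower.
(1): emblem ∉ Upper.
(6): clip matches ingot: clip ∉ Lower.
(6): clip matches ingot: clip ∈ Upper.
(4): anchor matches clip: anchor ∉ Lower.
(4): anchor matches clip: anchor ∈ Upper.
Suppose emblem ∉ Lower: no assignment then satisfies all the clues, so emblem ∈ Lower.

Lower = {emblem, flask, yoke}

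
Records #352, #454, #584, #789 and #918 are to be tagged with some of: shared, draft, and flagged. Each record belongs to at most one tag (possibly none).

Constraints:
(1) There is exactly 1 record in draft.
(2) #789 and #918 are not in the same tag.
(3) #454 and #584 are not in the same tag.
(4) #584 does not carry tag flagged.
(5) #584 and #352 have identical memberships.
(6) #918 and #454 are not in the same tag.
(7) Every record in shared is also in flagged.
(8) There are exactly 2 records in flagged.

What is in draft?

draft = {#918}

From (4): #584 ∉ flagged.
(5): #352 matches #584: #352 ∉ flagged.
(7) contrapositive: #352 ∉ shared.
(7) contrapositive: #584 ∉ shared.
Suppose #352 ∈ draft: no assignment then satisfies all the clues, so #352 ∉ draft.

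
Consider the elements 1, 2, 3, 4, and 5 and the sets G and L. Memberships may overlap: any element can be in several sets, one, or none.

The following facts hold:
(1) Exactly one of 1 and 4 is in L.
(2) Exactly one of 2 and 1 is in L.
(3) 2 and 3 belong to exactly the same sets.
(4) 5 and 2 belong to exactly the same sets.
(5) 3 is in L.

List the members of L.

L = {2, 3, 4, 5}

From (5): 3 ∈ L.
(3): 2 matches 3: 2 ∈ L.
(4): 5 matches 2: 5 ∈ L.
(2) (exactly one): 1 ∉ L.
(1) (exactly one): 4 ∈ L.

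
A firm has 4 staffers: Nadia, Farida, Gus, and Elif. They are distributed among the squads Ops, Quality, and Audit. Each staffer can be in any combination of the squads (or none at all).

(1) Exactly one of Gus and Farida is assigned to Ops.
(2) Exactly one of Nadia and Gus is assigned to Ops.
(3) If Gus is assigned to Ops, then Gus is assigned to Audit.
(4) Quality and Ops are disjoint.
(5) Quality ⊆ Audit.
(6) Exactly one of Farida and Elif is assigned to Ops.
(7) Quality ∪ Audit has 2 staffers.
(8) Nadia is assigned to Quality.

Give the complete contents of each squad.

Ops = {Elif, Gus}; Quality = {Nadia}; Audit = {Gus, Nadia}

From (8): Nadia ∈ Quality.
(4) (disjoint): Nadia ∉ Ops.
(5) with Nadia ∈ Quality: Nadia ∈ Audit.
(2) (exactly one): Gus ∈ Ops.
(3): Gus ∈ Audit.
(4) (disjoint): Gus ∉ Quality.
(1) (exactly one): Farida ∉ Ops.
(6) (exactly one): Elif ∈ Ops.
(4) (disjoint): Elif ∉ Quality.
Suppose Farida ∈ Quality: no assignment then satisfies all the clues, so Farida ∉ Quality.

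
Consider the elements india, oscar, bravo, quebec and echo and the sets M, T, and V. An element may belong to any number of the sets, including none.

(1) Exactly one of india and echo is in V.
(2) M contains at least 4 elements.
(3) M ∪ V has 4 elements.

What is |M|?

4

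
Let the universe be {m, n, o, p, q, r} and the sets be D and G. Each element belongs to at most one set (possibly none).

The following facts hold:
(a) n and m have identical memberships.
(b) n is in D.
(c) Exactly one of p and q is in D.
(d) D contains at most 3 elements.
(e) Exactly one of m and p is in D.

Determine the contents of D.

From (b): n ∈ D.
(a): m matches n: m ∈ D.
(e) (exactly one): p ∉ D.
(c) (exactly one): q ∈ D.
(d): D already has 3, so the rest are out.

D = {m, n, q}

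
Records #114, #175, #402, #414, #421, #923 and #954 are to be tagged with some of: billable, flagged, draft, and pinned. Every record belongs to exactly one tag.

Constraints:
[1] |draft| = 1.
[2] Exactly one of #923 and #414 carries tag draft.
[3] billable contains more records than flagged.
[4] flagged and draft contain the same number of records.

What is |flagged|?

1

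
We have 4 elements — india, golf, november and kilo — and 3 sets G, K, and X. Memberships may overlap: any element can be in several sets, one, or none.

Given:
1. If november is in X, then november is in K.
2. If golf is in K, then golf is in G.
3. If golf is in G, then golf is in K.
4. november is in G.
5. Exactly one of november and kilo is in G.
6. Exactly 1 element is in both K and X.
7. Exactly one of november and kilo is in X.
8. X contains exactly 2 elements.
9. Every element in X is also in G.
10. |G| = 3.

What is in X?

From (4): november ∈ G.
(5) (exactly one): kilo ∉ G.
(9) contrapositive: kilo ∉ X.
(10): only 3 candidates remain for G, so all are in.
(3): golf ∈ K.
(7) (exactly one): november ∈ X.
(1): november ∈ K.
Suppose india ∉ X: no assignment then satisfies all the clues, so india ∈ X.

X = {india, november}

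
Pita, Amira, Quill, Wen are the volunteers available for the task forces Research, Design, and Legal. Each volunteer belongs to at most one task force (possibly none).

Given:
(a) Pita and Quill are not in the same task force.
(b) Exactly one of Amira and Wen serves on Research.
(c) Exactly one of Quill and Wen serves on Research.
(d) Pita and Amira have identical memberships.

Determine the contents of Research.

Research = {Wen}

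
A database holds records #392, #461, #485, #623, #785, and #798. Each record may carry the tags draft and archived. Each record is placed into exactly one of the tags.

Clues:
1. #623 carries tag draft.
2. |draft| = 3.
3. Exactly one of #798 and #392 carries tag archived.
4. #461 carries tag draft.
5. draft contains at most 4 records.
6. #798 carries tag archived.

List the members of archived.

From (1): #623 ∈ draft.
From (4): #461 ∈ draft.
From (6): #798 ∈ archived.
(3) (exactly one): #392 ∉ archived.
Only one tag left: #392 ∈ draft.
(2): draft already has 3, so the rest are out.
Only one tag left: #485 ∈ archived.
Only one tag left: #785 ∈ archived.

archived = {#485, #785, #798}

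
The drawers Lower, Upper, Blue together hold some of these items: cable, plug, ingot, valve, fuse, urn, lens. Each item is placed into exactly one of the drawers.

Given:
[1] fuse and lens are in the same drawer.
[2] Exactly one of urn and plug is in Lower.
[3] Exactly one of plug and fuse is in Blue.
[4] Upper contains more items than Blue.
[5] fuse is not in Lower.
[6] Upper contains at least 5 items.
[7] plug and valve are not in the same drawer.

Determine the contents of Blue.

Blue = {plug}

From (5): fuse ∉ Lower.
(1): lens matches fuse: lens ∉ Lower.
Suppose cable ∈ Blue: no assignment then satisfies all the clues, so cable ∉ Blue.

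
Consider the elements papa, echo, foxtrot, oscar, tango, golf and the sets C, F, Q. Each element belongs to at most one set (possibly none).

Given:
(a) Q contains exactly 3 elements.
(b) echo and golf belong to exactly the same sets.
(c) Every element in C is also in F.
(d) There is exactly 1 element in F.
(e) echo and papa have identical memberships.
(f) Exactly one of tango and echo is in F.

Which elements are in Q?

Q = {echo, golf, papa}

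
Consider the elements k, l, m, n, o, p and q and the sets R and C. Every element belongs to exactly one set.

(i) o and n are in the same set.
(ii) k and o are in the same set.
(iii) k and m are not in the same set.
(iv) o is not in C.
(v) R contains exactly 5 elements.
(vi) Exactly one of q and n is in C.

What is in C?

C = {m, q}

From (iv): o ∉ C.
(i): n matches o: n ∉ C.
(ii): k matches o: k ∉ C.
(vi) (exactly one): q ∈ C.
Only one set left: k ∈ R.
Only one set left: n ∈ R.
Only one set left: o ∈ R.
(iii): m ∉ R.
(v): only 5 candidates remain for R, so all are in.
Only one set left: m ∈ C.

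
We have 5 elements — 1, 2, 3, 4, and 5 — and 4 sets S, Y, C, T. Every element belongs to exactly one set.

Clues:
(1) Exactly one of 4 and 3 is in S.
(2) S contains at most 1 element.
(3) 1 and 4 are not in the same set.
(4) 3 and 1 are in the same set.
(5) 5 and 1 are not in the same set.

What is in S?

S = {4}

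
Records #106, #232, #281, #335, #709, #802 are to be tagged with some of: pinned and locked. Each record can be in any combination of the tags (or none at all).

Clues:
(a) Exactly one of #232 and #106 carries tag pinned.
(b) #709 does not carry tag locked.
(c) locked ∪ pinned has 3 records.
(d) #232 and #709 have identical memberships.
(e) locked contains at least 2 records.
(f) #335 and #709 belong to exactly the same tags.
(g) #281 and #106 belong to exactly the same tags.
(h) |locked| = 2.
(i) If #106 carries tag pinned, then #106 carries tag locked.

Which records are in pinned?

From (b): #709 ∉ locked.
(d): #232 matches #709: #232 ∉ locked.
(f): #335 matches #709: #335 ∉ locked.
Suppose #106 ∉ pinned: no assignment then satisfies all the clues, so #106 ∈ pinned.

pinned = {#106, #281, #802}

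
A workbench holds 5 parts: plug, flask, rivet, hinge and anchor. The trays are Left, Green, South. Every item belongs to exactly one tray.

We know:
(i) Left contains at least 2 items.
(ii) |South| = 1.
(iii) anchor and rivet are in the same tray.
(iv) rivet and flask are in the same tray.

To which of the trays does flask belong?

flask: Left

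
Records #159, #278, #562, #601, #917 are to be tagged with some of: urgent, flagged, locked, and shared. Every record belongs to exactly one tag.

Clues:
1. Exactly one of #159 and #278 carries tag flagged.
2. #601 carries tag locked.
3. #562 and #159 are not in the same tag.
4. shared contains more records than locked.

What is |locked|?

1

From (2): #601 ∈ locked.
Suppose #159 ∈ locked: no assignment then satisfies all the clues, so #159 ∉ locked.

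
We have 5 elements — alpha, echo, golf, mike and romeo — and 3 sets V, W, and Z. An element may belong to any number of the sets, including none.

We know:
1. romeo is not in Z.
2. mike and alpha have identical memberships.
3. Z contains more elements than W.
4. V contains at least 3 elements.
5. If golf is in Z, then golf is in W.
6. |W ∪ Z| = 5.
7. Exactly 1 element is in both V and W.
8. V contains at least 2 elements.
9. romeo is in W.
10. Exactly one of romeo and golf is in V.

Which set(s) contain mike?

From (1): romeo ∉ Z.
From (9): romeo ∈ W.
Suppose mike ∉ V: no assignment then satisfies all the clues, so mike ∈ V.

mike: V, Z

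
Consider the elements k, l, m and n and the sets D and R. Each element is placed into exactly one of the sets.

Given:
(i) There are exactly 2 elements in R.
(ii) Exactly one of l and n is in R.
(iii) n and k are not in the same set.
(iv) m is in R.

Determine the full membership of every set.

D = {k, l}; R = {m, n}

From (iv): m ∈ R.
Suppose k ∉ D: no assignment then satisfies all the clues, so k ∈ D.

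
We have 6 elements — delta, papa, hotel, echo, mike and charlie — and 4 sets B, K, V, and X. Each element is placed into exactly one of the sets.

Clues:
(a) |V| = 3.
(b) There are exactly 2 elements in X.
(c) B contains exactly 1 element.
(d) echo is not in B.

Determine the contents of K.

K = {}

From (d): echo ∉ B.
Suppose delta ∈ K: no assignment then satisfies all the clues, so delta ∉ K.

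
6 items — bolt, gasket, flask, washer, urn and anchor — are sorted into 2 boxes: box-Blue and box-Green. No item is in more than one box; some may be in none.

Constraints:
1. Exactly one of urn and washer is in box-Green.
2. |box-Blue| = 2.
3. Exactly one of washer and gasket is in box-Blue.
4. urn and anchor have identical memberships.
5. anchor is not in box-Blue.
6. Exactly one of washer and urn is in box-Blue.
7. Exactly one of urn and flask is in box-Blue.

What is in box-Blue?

From (5): anchor ∉ box-Blue.
(4): urn matches anchor: urn ∉ box-Blue.
(6) (exactly one): washer ∈ box-Blue.
(7) (exactly one): flask ∈ box-Blue.
(1) (exactly one): urn ∈ box-Green.
(2): box-Blue already has 2, so the rest are out.
(4): anchor matches urn: anchor ∈ box-Green.

box-Blue = {flask, washer}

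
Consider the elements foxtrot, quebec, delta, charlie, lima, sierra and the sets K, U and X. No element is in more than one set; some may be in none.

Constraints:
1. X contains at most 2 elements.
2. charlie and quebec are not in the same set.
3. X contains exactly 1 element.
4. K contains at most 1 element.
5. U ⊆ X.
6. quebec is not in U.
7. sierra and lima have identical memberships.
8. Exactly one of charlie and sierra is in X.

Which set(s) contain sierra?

sierra: none

From (6): quebec ∉ U.
Suppose sierra ∈ K: no assignment then satisfies all the clues, so sierra ∉ K.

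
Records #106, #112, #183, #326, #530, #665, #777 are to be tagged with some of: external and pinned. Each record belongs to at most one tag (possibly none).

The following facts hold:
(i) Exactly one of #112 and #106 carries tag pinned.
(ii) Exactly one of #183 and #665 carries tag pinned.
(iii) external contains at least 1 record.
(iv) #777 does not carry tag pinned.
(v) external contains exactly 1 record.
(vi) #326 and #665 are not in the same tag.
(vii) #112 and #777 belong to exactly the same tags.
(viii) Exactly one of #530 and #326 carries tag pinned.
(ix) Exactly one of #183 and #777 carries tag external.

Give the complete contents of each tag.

external = {#183}; pinned = {#106, #530, #665}

From (iv): #777 ∉ pinned.
(vii): #112 matches #777: #112 ∉ pinned.
(i) (exactly one): #106 ∈ pinned.
Suppose #112 ∈ external: no assignment then satisfies all the clues, so #112 ∉ external.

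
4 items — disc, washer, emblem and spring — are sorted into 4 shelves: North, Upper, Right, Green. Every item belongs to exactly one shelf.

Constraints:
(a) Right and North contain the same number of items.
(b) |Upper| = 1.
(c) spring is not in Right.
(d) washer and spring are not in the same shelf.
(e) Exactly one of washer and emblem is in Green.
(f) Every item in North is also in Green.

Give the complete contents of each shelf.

North = {}; Upper = {washer}; Right = {}; Green = {disc, emblem, spring}

From (c): spring ∉ Right.
Suppose disc ∈ North: no assignment then satisfies all the clues, so disc ∉ North.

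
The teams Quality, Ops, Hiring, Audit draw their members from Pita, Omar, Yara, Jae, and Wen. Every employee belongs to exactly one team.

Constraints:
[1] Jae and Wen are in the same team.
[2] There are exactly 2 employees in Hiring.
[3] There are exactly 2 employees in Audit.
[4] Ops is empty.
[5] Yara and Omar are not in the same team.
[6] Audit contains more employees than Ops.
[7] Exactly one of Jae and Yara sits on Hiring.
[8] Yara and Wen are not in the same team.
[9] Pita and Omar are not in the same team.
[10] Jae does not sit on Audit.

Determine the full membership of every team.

Quality = {Omar}; Ops = {}; Hiring = {Jae, Wen}; Audit = {Pita, Yara}

From (10): Jae ∉ Audit.
(1): Wen matches Jae: Wen ∉ Audit.
(4): Ops already has 0, so the rest are out.
Suppose Pita ∈ Quality: no assignment then satisfies all the clues, so Pita ∉ Quality.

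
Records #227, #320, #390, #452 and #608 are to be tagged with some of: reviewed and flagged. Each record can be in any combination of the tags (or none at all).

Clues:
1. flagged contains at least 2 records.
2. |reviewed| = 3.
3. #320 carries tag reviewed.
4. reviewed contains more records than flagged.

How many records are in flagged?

2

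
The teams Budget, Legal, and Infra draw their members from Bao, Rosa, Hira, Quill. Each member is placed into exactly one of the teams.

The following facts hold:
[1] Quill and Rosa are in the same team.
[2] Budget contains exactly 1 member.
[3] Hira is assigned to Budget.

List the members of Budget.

From (3): Hira ∈ Budget.
(2): Budget already has 1, so the rest are out.

Budget = {Hira}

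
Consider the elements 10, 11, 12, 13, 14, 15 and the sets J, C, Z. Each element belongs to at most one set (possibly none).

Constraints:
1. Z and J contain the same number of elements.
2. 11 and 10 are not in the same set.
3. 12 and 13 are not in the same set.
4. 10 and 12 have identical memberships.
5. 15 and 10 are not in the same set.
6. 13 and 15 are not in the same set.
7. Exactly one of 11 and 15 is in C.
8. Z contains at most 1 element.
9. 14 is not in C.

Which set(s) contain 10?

10: none

From (9): 14 ∉ C.
Suppose 10 ∈ J: no assignment then satisfies all the clues, so 10 ∉ J.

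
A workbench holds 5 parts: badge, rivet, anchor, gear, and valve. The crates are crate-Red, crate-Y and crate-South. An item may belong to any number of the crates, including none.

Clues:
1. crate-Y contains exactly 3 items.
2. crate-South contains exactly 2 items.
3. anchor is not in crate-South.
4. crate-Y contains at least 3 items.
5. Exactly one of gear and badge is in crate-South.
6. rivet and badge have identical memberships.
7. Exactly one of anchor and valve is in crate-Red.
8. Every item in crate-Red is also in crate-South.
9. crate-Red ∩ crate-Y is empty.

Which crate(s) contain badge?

badge: crate-Y

From (3): anchor ∉ crate-South.
(8) contrapositive: anchor ∉ crate-Red.
(7) (exactly one): valve ∈ crate-Red.
(8) with valve ∈ crate-Red: valve ∈ crate-South.
(9) (disjoint): valve ∉ crate-Y.
Suppose badge ∈ crate-Red: no assignment then satisfies all the clues, so badge ∉ crate-Red.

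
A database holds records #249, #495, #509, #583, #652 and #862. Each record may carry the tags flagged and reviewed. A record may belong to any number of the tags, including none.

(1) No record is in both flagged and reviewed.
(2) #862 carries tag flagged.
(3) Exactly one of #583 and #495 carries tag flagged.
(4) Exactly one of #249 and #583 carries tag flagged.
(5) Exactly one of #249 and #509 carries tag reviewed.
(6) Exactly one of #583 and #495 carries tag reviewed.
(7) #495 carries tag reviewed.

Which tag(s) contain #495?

#495: reviewed

From (2): #862 ∈ flagged.
From (7): #495 ∈ reviewed.
(1) (disjoint): #495 ∉ flagged.
(1) (disjoint): #862 ∉ reviewed.
(3) (exactly one): #583 ∈ flagged.
(4) (exactly one): #249 ∉ flagged.
(6) (exactly one): #583 ∉ reviewed.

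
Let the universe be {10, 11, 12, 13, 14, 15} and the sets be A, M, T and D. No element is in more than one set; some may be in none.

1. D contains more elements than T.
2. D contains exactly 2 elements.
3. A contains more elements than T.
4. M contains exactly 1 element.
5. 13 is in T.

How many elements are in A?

2

From (5): 13 ∈ T.
Suppose 10 ∈ T: no assignment then satisfies all the clues, so 10 ∉ T.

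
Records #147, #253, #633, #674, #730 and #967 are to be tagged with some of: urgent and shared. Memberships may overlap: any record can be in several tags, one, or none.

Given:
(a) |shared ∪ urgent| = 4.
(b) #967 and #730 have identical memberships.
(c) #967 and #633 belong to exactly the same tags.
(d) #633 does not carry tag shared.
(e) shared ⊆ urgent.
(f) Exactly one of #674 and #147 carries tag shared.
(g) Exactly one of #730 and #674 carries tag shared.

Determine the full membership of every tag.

urgent = {#633, #674, #730, #967}; shared = {#674}

From (d): #633 ∉ shared.
(c): #967 matches #633: #967 ∉ shared.
(b): #730 matches #967: #730 ∉ shared.
(g) (exactly one): #674 ∈ shared.
(e) with #674 ∈ shared: #674 ∈ urgent.
(f) (exactly one): #147 ∉ shared.
Suppose #147 ∈ urgent: no assignment then satisfies all the clues, so #147 ∉ urgent.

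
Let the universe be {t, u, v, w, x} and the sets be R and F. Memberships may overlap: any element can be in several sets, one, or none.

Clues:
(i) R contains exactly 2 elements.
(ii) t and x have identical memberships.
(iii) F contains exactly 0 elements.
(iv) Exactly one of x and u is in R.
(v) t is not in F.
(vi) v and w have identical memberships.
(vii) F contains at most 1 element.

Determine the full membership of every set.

R = {t, x}; F = {}

From (v): t ∉ F.
(ii): x matches t: x ∉ F.
(iii): F already has 0, so the rest are out.
Suppose t ∉ R: no assignment then satisfies all the clues, so t ∈ R.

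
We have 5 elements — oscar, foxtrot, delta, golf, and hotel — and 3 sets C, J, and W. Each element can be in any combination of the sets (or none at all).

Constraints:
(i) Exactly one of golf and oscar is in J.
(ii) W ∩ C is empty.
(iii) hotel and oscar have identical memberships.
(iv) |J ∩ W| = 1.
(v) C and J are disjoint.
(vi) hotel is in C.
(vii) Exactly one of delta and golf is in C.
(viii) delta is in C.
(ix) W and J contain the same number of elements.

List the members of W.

From (vi): hotel ∈ C.
From (viii): delta ∈ C.
(ii) (disjoint): delta ∉ W.
(ii) (disjoint): hotel ∉ W.
(iii): oscar matches hotel: oscar ∈ C.
(iii): oscar matches hotel: oscar ∉ W.
(v) (disjoint): oscar ∉ J.
(v) (disjoint): delta ∉ J.
(v) (disjoint): hotel ∉ J.
(vii) (exactly one): golf ∉ C.
(i) (exactly one): golf ∈ J.
Suppose foxtrot ∈ W: no assignment then satisfies all the clues, so foxtrot ∉ W.

W = {golf}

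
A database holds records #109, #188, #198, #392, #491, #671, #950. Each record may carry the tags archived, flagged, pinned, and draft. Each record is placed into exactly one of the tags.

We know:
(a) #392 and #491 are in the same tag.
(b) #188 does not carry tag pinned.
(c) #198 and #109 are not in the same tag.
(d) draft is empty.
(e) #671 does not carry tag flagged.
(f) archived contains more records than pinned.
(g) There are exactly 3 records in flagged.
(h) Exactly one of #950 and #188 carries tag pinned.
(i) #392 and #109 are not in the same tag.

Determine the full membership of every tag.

archived = {#109, #188, #671}; flagged = {#198, #392, #491}; pinned = {#950}; draft = {}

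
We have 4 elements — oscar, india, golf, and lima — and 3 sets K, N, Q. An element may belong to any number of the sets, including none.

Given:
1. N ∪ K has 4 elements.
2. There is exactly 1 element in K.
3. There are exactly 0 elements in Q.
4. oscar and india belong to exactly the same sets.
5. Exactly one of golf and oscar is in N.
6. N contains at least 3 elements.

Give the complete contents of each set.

K = {golf}; N = {india, lima, oscar}; Q = {}

(3): Q already has 0, so the rest are out.
Suppose oscar ∈ K: no assignment then satisfies all the clues, so oscar ∉ K.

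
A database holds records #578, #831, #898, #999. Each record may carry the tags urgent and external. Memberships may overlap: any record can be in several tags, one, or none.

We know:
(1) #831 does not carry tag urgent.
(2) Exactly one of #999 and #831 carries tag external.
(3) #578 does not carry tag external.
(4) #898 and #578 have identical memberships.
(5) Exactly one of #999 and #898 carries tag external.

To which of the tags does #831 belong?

#831: none

From (1): #831 ∉ urgent.
From (3): #578 ∉ external.
(4): #898 matches #578: #898 ∉ external.
(5) (exactly one): #999 ∈ external.
(2) (exactly one): #831 ∉ external.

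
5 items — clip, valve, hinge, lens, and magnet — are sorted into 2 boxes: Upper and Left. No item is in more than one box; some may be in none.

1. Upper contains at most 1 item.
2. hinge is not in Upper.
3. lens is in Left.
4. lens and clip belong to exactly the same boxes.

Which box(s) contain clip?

From (2): hinge ∉ Upper.
From (3): lens ∈ Left.
(4): clip matches lens: clip ∉ Upper.
(4): clip matches lens: clip ∈ Left.

clip: Left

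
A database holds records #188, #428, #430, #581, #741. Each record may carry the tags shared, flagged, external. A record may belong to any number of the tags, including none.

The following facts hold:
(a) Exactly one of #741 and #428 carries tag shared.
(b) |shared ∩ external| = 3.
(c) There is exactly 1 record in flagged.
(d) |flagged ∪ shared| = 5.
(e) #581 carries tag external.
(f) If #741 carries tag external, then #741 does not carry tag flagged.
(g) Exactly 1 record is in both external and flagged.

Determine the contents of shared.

shared = {#188, #430, #581, #741}

From (e): #581 ∈ external.
Suppose #188 ∉ shared: no assignment then satisfies all the clues, so #188 ∈ shared.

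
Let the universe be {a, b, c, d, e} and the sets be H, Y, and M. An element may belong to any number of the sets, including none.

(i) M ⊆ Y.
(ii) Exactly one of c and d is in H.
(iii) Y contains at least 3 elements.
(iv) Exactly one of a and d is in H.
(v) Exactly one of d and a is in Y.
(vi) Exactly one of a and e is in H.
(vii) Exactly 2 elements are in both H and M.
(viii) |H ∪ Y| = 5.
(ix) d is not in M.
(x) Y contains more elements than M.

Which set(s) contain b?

b: H, M, Y

From (ix): d ∉ M.
Suppose b ∉ H: no assignment then satisfies all the clues, so b ∈ H.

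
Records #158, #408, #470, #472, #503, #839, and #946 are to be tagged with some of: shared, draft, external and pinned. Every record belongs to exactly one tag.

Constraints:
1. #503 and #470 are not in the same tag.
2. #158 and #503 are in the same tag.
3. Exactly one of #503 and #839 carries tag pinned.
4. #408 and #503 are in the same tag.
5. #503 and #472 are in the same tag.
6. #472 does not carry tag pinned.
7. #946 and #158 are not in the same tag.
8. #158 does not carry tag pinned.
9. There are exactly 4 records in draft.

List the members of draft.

draft = {#158, #408, #472, #503}

From (6): #472 ∉ pinned.
From (8): #158 ∉ pinned.
(2): #503 matches #158: #503 ∉ pinned.
(3) (exactly one): #839 ∈ pinned.
(4): #408 matches #503: #408 ∉ pinned.
Suppose #158 ∉ draft: no assignment then satisfies all the clues, so #158 ∈ draft.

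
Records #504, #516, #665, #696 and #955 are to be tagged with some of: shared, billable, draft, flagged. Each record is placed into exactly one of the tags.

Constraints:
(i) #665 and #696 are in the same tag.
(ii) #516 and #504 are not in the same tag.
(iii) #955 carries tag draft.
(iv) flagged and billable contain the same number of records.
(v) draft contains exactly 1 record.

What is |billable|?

1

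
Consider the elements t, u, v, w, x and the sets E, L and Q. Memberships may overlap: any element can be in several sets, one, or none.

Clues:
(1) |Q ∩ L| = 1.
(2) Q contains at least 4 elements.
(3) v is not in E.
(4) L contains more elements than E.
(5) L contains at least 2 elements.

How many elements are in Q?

4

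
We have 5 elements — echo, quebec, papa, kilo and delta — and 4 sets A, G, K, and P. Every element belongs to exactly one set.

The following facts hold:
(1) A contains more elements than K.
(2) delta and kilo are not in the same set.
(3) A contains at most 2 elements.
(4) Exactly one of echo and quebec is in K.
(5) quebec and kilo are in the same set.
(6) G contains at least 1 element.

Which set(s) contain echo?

echo: K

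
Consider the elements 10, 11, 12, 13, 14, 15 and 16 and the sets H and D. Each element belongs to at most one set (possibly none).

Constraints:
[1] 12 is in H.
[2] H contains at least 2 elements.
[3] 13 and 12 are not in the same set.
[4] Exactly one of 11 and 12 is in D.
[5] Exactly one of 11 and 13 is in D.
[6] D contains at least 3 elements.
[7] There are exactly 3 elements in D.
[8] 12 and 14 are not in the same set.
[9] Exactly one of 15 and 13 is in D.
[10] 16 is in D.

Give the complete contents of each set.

From (1): 12 ∈ H.
From (10): 16 ∈ D.
(3): 13 ∉ H.
(4) (exactly one): 11 ∈ D.
(5) (exactly one): 13 ∉ D.
(8): 14 ∉ H.
(9) (exactly one): 15 ∈ D.
(2): only 2 candidates remain for H, so all are in.
(7): D already has 3, so the rest are out.

H = {10, 12}; D = {11, 15, 16}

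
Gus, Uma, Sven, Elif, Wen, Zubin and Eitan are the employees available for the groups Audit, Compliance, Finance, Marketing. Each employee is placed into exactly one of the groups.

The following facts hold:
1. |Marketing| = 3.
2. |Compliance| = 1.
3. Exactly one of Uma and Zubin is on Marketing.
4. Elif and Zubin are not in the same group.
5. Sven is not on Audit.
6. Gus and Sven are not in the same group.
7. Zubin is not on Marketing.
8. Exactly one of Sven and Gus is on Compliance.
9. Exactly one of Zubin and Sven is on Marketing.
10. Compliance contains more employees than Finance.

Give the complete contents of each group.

From (5): Sven ∉ Audit.
From (7): Zubin ∉ Marketing.
(3) (exactly one): Uma ∈ Marketing.
(9) (exactly one): Sven ∈ Marketing.
(6): Gus ∉ Marketing.
(8) (exactly one): Gus ∈ Compliance.
(2): Compliance already has 1, so the rest are out.
Suppose Elif ∈ Audit: no assignment then satisfies all the clues, so Elif ∉ Audit.

Audit = {Eitan, Wen, Zubin}; Compliance = {Gus}; Finance = {}; Marketing = {Elif, Sven, Uma}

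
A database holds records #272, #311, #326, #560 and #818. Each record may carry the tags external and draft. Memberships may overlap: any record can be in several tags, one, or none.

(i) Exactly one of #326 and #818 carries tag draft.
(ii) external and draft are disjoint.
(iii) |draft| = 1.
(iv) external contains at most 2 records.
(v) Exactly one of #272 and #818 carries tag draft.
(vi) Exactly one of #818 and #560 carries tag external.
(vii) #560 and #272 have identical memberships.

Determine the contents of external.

external = {#272, #560}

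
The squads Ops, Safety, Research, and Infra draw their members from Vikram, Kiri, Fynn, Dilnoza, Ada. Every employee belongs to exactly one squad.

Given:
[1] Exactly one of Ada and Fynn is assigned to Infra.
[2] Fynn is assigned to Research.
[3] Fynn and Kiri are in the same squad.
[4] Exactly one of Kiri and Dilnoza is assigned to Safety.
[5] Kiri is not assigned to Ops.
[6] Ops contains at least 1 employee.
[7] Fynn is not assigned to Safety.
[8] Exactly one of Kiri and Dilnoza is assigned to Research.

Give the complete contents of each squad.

Ops = {Vikram}; Safety = {Dilnoza}; Research = {Fynn, Kiri}; Infra = {Ada}

From (2): Fynn ∈ Research.
From (5): Kiri ∉ Ops.
(1) (exactly one): Ada ∈ Infra.
(3): Kiri matches Fynn: Kiri ∉ Safety.
(3): Kiri matches Fynn: Kiri ∈ Research.
(4) (exactly one): Dilnoza ∈ Safety.
(6): only 1 candidates remain for Ops, so all are in.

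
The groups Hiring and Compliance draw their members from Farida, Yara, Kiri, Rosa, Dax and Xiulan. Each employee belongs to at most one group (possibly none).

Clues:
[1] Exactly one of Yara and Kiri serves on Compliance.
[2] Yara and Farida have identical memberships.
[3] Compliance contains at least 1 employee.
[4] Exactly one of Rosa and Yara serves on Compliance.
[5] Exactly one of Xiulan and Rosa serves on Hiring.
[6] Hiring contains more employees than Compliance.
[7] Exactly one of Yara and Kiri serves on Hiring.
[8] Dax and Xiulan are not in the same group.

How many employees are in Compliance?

2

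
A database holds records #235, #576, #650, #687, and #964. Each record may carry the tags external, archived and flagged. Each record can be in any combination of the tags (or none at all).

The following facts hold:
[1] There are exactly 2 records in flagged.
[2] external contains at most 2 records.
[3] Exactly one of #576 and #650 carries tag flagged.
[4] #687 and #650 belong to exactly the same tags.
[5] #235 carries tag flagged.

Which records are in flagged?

flagged = {#235, #576}

From (5): #235 ∈ flagged.
Suppose #576 ∉ flagged: no assignment then satisfies all the clues, so #576 ∈ flagged.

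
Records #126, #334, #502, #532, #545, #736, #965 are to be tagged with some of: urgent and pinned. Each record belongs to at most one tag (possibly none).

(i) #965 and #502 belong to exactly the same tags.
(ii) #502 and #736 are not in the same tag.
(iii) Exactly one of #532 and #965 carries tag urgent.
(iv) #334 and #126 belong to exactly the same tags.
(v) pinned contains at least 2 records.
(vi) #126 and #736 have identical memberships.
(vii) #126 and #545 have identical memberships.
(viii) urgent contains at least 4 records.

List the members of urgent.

urgent = {#126, #334, #532, #545, #736}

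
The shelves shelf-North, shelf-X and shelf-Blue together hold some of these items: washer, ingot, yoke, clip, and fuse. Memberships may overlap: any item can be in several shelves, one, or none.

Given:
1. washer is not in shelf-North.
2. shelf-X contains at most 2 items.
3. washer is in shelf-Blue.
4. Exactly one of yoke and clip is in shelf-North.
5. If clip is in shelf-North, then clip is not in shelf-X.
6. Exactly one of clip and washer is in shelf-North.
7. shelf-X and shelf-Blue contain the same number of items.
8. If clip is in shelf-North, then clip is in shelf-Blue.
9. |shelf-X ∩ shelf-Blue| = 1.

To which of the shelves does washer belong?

washer: shelf-Blue, shelf-X

From (1): washer ∉ shelf-North.
From (3): washer ∈ shelf-Blue.
(6) (exactly one): clip ∈ shelf-North.
(8): clip ∈ shelf-Blue.
(4) (exactly one): yoke ∉ shelf-North.
(5): clip ∉ shelf-X.
Suppose washer ∉ shelf-X: no assignment then satisfies all the clues, so washer ∈ shelf-X.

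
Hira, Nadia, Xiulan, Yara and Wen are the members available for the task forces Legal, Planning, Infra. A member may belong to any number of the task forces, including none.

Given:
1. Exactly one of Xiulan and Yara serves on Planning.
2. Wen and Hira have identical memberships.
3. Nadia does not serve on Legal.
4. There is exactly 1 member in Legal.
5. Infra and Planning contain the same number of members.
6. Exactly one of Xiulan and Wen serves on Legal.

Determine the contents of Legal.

Legal = {Xiulan}

From (3): Nadia ∉ Legal.
Suppose Hira ∈ Legal: no assignment then satisfies all the clues, so Hira ∉ Legal.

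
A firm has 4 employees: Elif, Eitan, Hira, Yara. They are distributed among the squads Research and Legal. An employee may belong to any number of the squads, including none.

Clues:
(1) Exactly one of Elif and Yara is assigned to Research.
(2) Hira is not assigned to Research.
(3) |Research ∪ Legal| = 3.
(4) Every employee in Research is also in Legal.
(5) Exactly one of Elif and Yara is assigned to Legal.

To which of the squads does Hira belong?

Hira: Legal

From (2): Hira ∉ Research.
Suppose Hira ∉ Legal: no assignment then satisfies all the clues, so Hira ∈ Legal.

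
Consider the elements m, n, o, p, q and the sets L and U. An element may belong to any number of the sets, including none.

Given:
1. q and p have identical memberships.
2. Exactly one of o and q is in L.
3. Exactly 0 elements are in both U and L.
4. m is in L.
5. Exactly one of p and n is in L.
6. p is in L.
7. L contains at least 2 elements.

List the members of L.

From (4): m ∈ L.
From (6): p ∈ L.
(1): q matches p: q ∈ L.
(2) (exactly one): o ∉ L.
(5) (exactly one): n ∉ L.

L = {m, p, q}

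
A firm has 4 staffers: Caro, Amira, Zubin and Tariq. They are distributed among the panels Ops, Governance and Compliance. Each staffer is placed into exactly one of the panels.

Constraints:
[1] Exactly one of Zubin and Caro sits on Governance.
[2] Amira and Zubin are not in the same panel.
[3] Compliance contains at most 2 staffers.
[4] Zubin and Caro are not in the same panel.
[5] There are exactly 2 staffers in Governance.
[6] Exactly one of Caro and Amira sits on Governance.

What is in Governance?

Governance = {Caro, Tariq}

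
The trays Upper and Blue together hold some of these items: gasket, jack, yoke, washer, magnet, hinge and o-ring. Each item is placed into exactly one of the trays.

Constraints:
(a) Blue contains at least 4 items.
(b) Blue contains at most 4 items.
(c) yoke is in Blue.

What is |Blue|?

4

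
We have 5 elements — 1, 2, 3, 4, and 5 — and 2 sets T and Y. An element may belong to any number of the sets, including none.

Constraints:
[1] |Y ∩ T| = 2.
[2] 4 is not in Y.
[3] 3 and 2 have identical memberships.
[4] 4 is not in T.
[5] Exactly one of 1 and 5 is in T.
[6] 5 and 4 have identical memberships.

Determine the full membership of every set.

T = {1, 2, 3}; Y = {2, 3}

From (2): 4 ∉ Y.
From (4): 4 ∉ T.
(6): 5 matches 4: 5 ∉ T.
(6): 5 matches 4: 5 ∉ Y.
(5) (exactly one): 1 ∈ T.
Suppose 1 ∈ Y: no assignment then satisfies all the clues, so 1 ∉ Y.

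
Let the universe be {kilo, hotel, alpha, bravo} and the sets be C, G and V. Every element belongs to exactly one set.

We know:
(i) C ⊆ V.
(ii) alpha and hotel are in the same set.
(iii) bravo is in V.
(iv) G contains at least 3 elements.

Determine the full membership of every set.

C = {}; G = {alpha, hotel, kilo}; V = {bravo}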